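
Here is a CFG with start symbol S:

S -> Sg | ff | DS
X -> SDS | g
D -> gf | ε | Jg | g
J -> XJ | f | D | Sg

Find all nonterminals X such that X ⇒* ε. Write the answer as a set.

Directly nullable (have an ε-rule): {D}.
J is nullable via J -> D (every symbol on the right is already known nullable).
Not nullable: S, X — each has a terminal in every rule's right-hand side or depends on a non-nullable symbol.

{D, J}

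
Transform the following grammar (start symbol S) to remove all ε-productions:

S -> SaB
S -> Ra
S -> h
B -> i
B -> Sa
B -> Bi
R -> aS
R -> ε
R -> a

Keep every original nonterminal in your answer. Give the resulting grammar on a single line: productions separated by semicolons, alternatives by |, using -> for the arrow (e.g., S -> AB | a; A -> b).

Nullable set: {R}.
S -> Ra: R nullable, giving Ra | a.
Drop R -> ε.
Unchanged (no nullable symbols): S -> SaB; S -> h; B -> Bi; B -> Sa; B -> i; R -> a; R -> aS.

S -> a | h | Ra | SaB; B -> i | Bi | Sa; R -> a | aS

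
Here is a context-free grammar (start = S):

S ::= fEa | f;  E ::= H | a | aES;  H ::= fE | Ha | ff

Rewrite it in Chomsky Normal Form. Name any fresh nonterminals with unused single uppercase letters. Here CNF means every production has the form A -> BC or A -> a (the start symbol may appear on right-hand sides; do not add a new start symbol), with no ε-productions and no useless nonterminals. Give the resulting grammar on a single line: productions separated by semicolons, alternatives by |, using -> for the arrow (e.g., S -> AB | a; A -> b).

S -> f | BD; A -> a; B -> f; C -> ES; D -> EA; E -> a | AC | BB | BE | HA; H -> BB | BE | HA

No ε-productions.
After unit-elimination: S -> f | fEa; E -> a | Ha | fE | ff | aES; H -> Ha | fE | ff.
TERM: introduce A -> a, B -> f and substitute in every rule of length ≥2.
BIN: E -> AES becomes E -> AC, C -> ES; S -> BEA becomes S -> BD, D -> EA.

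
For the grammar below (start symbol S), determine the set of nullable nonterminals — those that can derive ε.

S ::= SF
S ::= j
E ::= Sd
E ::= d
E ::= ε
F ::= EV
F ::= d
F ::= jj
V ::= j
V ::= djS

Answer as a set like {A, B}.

{E}

Directly nullable (have an ε-rule): {E}.
Not nullable: F, S, V — each has a terminal in every rule's right-hand side or depends on a non-nullable symbol.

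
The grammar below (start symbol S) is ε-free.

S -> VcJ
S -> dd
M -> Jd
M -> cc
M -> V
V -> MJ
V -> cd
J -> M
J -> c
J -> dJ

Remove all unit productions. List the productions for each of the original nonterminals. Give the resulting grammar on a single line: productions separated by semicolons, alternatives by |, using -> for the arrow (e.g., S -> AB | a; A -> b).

S -> dd | VcJ; J -> c | Jd | MJ | cc | cd | dJ; M -> Jd | MJ | cc | cd; V -> MJ | cd

Unit productions: J->M, M->V.
Unit pairs (A ⇒* B via units): (J,M), (J,V), (M,V).
S: inherits non-unit rules of {S} → VcJ | dd.
J: inherits non-unit rules of {J, M, V} → Jd | MJ | c | cc | cd | dJ.
M: inherits non-unit rules of {M, V} → Jd | MJ | cc | cd.
V: inherits non-unit rules of {V} → MJ | cd.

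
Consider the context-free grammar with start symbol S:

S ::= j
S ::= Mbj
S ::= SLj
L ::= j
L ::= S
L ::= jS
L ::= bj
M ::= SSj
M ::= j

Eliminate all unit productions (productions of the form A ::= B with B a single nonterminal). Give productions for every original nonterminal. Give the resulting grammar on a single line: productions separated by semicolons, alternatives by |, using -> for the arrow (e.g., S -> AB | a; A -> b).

S -> j | Mbj | SLj; L -> j | bj | jS | Mbj | SLj; M -> j | SSj

Unit productions: L->S.
Unit pairs (A ⇒* B via units): (L,S).
S: inherits non-unit rules of {S} → Mbj | SLj | j.
L: inherits non-unit rules of {L, S} → Mbj | SLj | bj | j | jS.
M: inherits non-unit rules of {M} → SSj | j.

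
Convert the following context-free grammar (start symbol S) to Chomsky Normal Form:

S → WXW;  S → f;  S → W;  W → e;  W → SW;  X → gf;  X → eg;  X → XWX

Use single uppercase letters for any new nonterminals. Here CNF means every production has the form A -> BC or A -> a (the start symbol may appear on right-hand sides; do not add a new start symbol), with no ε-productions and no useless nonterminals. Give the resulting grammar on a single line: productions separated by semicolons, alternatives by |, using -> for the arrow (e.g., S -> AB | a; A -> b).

S -> e | f | SW | WD; A -> e; B -> g; C -> f; D -> XW; E -> WX; W -> e | SW; X -> AB | BC | XE

No ε-productions.
After unit-elimination: S -> e | f | SW | WXW; W -> e | SW; X -> eg | gf | XWX.
TERM: introduce A -> e, C -> f, B -> g and substitute in every rule of length ≥2.
BIN: S -> WXW becomes S -> WD, D -> XW; X -> XWX becomes X -> XE, E -> WX.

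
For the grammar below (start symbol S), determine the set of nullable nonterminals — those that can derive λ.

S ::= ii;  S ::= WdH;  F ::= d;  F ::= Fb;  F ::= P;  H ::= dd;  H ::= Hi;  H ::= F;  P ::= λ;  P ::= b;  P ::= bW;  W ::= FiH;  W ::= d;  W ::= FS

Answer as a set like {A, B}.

Directly nullable (have an ε-rule): {P}.
F is nullable via F -> P (every symbol on the right is already known nullable).
H is nullable via H -> F (every symbol on the right is already known nullable).
Not nullable: S, W — each has a terminal in every rule's right-hand side or depends on a non-nullable symbol.

{F, H, P}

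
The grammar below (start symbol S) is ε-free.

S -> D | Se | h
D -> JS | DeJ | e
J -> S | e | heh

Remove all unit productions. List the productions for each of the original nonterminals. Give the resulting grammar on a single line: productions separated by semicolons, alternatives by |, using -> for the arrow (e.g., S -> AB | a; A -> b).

S -> e | h | JS | Se | DeJ; D -> e | JS | DeJ; J -> e | h | JS | Se | DeJ | heh

Unit productions: J->S, S->D.
Unit pairs (A ⇒* B via units): (J,D), (J,S), (S,D).
S: inherits non-unit rules of {D, S} → DeJ | JS | Se | e | h.
D: inherits non-unit rules of {D} → DeJ | JS | e.
J: inherits non-unit rules of {D, J, S} → DeJ | JS | Se | e | h | heh.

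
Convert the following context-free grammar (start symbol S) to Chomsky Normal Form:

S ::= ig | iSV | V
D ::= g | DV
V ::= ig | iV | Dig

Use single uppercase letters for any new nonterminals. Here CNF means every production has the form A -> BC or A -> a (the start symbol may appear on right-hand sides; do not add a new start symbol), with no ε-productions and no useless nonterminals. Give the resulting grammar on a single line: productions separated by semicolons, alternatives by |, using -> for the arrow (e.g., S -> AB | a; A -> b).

S -> AB | AC | AV | DE; A -> i; B -> g; C -> SV; D -> g | DV; E -> AB; F -> AB; V -> AB | AV | DF

No ε-productions.
After unit-elimination: S -> iV | ig | Dig | iSV; D -> g | DV; V -> iV | ig | Dig.
TERM: introduce B -> g, A -> i and substitute in every rule of length ≥2.
BIN: S -> ASV becomes S -> AC, C -> SV; S -> DAB becomes S -> DE, E -> AB; V -> DAB becomes V -> DF, F -> AB.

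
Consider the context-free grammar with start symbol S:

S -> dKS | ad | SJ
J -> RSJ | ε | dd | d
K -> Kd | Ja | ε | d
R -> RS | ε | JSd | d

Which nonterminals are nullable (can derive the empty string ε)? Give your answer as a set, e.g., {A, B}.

Directly nullable (have an ε-rule): {J, K, R}.
Not nullable: S — each has a terminal in every rule's right-hand side or depends on a non-nullable symbol.

{J, K, R}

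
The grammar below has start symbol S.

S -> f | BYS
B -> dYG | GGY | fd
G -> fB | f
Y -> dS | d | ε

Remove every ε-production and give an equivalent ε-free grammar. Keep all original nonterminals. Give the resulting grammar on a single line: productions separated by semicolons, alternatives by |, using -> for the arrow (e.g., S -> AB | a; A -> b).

Nullable set: {Y}.
S -> BYS: Y nullable, giving BS | BYS.
B -> GGY: Y nullable, giving GG | GGY.
B -> dYG: Y nullable, giving dG | dYG.
Drop Y -> ε.
Unchanged (no nullable symbols): S -> f; B -> fd; G -> f; G -> fB; Y -> d; Y -> dS.

S -> f | BS | BYS; B -> GG | dG | fd | GGY | dYG; G -> f | fB; Y -> d | dS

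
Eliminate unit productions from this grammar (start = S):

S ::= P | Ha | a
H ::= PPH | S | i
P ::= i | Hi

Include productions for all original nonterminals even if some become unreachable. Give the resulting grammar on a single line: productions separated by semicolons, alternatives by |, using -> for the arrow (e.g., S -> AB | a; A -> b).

S -> a | i | Ha | Hi; H -> a | i | Ha | Hi | PPH; P -> i | Hi

Unit productions: H->S, S->P.
Unit pairs (A ⇒* B via units): (H,P), (H,S), (S,P).
S: inherits non-unit rules of {P, S} → Ha | Hi | a | i.
H: inherits non-unit rules of {H, P, S} → Ha | Hi | PPH | a | i.
P: inherits non-unit rules of {P} → Hi | i.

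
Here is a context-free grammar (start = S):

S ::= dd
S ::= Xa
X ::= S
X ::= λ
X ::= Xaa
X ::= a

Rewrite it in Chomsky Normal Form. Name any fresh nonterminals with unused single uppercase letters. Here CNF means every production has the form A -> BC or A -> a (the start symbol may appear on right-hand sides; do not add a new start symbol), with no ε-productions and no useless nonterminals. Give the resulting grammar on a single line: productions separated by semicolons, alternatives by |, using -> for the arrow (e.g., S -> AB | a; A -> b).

Nullable: {X}; after ε-elimination: S -> a | Xa | dd; X -> S | a | aa | Xaa.
After unit-elimination: S -> a | Xa | dd; X -> a | Xa | aa | dd | Xaa.
TERM: introduce A -> a, B -> d and substitute in every rule of length ≥2.
BIN: X -> XAA becomes X -> XC, C -> AA.

S -> a | BB | XA; A -> a; B -> d; C -> AA; X -> a | AA | BB | XA | XC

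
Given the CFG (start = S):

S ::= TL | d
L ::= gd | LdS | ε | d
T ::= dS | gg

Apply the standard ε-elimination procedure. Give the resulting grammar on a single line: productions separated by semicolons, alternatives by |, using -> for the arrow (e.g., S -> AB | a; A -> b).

S -> T | d | TL; L -> d | dS | gd | LdS; T -> dS | gg

Nullable set: {L}.
S -> TL: L nullable, giving T | TL.
Drop L -> ε.
L -> LdS: L nullable, giving LdS | dS.
Unchanged (no nullable symbols): S -> d; L -> d; L -> gd; T -> dS; T -> gg.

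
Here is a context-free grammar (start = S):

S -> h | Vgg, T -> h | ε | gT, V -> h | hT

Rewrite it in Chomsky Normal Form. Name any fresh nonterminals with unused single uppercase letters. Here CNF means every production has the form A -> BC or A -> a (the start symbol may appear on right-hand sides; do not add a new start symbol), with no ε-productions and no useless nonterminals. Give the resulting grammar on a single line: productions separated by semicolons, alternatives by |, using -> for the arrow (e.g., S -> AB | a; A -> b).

S -> h | VC; A -> g; B -> h; C -> AA; T -> g | h | AT; V -> h | BT

Nullable: {T}; after ε-elimination: S -> h | Vgg; T -> g | h | gT; V -> h | hT.
No unit productions to eliminate.
TERM: introduce A -> g, B -> h and substitute in every rule of length ≥2.
BIN: S -> VAA becomes S -> VC, C -> AA.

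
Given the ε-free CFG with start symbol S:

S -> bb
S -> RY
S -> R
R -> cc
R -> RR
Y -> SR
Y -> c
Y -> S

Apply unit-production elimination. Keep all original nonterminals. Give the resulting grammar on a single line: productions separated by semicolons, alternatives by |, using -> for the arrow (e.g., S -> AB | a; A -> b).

S -> RR | RY | bb | cc; R -> RR | cc; Y -> c | RR | RY | SR | bb | cc

Unit productions: S->R, Y->S.
Unit pairs (A ⇒* B via units): (S,R), (Y,R), (Y,S).
S: inherits non-unit rules of {R, S} → RR | RY | bb | cc.
R: inherits non-unit rules of {R} → RR | cc.
Y: inherits non-unit rules of {R, S, Y} → RR | RY | SR | bb | c | cc.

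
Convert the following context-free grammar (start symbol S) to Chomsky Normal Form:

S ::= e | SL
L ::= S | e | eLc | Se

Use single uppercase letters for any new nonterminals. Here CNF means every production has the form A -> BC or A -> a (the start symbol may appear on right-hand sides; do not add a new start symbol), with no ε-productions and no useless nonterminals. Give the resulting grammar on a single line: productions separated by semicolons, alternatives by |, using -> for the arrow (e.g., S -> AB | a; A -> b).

S -> e | SL; A -> e; B -> c; C -> LB; L -> e | AC | SA | SL

No ε-productions.
After unit-elimination: S -> e | SL; L -> e | SL | Se | eLc.
TERM: introduce B -> c, A -> e and substitute in every rule of length ≥2.
BIN: L -> ALB becomes L -> AC, C -> LB.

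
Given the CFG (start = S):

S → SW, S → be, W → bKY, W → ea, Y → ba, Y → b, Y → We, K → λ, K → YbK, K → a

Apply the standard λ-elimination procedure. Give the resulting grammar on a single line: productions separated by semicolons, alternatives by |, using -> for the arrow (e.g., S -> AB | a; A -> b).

Nullable set: {K}.
Drop K -> λ.
K -> YbK: K nullable, giving Yb | YbK.
W -> bKY: K nullable, giving bKY | bY.
Unchanged (no nullable symbols): S -> SW; S -> be; K -> a; W -> ea; Y -> We; Y -> b; Y -> ba.

S -> SW | be; K -> a | Yb | YbK; W -> bY | ea | bKY; Y -> b | We | ba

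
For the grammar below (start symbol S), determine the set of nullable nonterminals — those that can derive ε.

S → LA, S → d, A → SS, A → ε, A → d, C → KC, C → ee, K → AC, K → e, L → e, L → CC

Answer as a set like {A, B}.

Directly nullable (have an ε-rule): {A}.
Not nullable: C, K, L, S — each has a terminal in every rule's right-hand side or depends on a non-nullable symbol.

{A}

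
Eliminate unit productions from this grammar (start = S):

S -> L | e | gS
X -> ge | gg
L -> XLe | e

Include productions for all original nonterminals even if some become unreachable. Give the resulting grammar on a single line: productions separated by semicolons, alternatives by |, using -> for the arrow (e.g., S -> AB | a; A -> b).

S -> e | gS | XLe; L -> e | XLe; X -> ge | gg

Unit productions: S->L.
Unit pairs (A ⇒* B via units): (S,L).
S: inherits non-unit rules of {L, S} → XLe | e | gS.
L: inherits non-unit rules of {L} → XLe | e.
X: inherits non-unit rules of {X} → ge | gg.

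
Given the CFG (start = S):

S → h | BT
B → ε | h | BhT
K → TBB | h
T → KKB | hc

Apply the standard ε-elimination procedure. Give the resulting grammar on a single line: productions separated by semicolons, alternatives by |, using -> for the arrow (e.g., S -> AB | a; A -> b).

S -> T | h | BT; B -> h | hT | BhT; K -> T | h | TB | TBB; T -> KK | hc | KKB

Nullable set: {B}.
S -> BT: B nullable, giving BT | T.
Drop B -> ε.
B -> BhT: B nullable, giving BhT | hT.
K -> TBB: B, B nullable, giving T | TB | TBB.
T -> KKB: B nullable, giving KK | KKB.
Unchanged (no nullable symbols): S -> h; B -> h; K -> h; T -> hc.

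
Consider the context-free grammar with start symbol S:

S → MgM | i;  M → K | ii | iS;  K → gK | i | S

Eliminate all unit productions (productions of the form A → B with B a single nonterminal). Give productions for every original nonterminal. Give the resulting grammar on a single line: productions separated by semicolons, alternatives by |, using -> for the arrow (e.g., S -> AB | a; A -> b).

Unit productions: K->S, M->K.
Unit pairs (A ⇒* B via units): (K,S), (M,K), (M,S).
S: inherits non-unit rules of {S} → MgM | i.
K: inherits non-unit rules of {K, S} → MgM | gK | i.
M: inherits non-unit rules of {K, M, S} → MgM | gK | i | iS | ii.

S -> i | MgM; K -> i | gK | MgM; M -> i | gK | iS | ii | MgM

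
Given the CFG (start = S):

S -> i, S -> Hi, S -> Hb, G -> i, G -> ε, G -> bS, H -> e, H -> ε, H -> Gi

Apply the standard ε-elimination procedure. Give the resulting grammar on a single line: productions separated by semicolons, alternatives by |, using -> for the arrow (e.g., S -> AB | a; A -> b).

S -> b | i | Hb | Hi; G -> i | bS; H -> e | i | Gi

Nullable set: {G, H}.
S -> Hb: H nullable, giving Hb | b.
S -> Hi: H nullable, giving Hi | i.
Drop G -> ε.
Drop H -> ε.
H -> Gi: G nullable, giving Gi | i.
Unchanged (no nullable symbols): S -> i; G -> bS; G -> i; H -> e.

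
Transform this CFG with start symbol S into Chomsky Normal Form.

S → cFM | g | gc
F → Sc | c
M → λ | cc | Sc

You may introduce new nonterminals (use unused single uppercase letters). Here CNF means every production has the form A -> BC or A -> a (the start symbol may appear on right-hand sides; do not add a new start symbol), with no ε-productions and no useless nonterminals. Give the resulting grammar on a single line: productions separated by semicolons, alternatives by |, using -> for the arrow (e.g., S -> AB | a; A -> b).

Nullable: {M}; after ε-elimination: S -> g | cF | gc | cFM; F -> c | Sc; M -> Sc | cc.
No unit productions to eliminate.
TERM: introduce A -> c, B -> g and substitute in every rule of length ≥2.
BIN: S -> AFM becomes S -> AC, C -> FM.

S -> g | AC | AF | BA; A -> c; B -> g; C -> FM; F -> c | SA; M -> AA | SA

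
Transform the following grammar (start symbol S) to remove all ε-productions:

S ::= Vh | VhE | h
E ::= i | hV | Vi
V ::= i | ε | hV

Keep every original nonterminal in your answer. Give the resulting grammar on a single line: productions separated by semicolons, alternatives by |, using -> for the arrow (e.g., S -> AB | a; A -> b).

Nullable set: {V}.
S -> Vh: V nullable, giving Vh | h.
S -> VhE: V nullable, giving VhE | hE.
E -> Vi: V nullable, giving Vi | i.
E -> hV: V nullable, giving h | hV.
Drop V -> ε.
V -> hV: V nullable, giving h | hV.
Unchanged (no nullable symbols): S -> h; E -> i; V -> i.

S -> h | Vh | hE | VhE; E -> h | i | Vi | hV; V -> h | i | hV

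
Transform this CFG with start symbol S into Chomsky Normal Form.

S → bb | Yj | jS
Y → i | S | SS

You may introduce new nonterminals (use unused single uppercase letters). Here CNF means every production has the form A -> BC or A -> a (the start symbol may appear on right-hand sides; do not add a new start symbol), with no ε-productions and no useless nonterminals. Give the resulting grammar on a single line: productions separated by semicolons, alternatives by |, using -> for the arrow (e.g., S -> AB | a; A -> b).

S -> AS | BB | YA; A -> j; B -> b; Y -> i | AS | BB | SS | YA

No ε-productions.
After unit-elimination: S -> Yj | bb | jS; Y -> i | SS | Yj | bb | jS.
TERM: introduce B -> b, A -> j and substitute in every rule of length ≥2.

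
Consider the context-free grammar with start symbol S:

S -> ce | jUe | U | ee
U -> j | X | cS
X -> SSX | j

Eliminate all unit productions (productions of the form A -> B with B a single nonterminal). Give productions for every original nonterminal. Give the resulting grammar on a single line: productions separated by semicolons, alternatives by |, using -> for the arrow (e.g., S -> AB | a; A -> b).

Unit productions: S->U, U->X.
Unit pairs (A ⇒* B via units): (S,U), (S,X), (U,X).
S: inherits non-unit rules of {S, U, X} → SSX | cS | ce | ee | j | jUe.
U: inherits non-unit rules of {U, X} → SSX | cS | j.
X: inherits non-unit rules of {X} → SSX | j.

S -> j | cS | ce | ee | SSX | jUe; U -> j | cS | SSX; X -> j | SSX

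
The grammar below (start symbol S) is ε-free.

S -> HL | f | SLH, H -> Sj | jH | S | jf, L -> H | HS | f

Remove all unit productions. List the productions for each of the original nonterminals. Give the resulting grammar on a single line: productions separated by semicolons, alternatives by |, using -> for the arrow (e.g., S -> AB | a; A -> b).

Unit productions: H->S, L->H.
Unit pairs (A ⇒* B via units): (H,S), (L,H), (L,S).
S: inherits non-unit rules of {S} → HL | SLH | f.
H: inherits non-unit rules of {H, S} → HL | SLH | Sj | f | jH | jf.
L: inherits non-unit rules of {H, L, S} → HL | HS | SLH | Sj | f | jH | jf.

S -> f | HL | SLH; H -> f | HL | Sj | jH | jf | SLH; L -> f | HL | HS | Sj | jH | jf | SLH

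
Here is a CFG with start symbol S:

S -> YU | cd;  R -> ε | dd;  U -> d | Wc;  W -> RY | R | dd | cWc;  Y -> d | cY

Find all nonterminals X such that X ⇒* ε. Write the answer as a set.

Directly nullable (have an ε-rule): {R}.
W is nullable via W -> R (every symbol on the right is already known nullable).
Not nullable: S, U, Y — each has a terminal in every rule's right-hand side or depends on a non-nullable symbol.

{R, W}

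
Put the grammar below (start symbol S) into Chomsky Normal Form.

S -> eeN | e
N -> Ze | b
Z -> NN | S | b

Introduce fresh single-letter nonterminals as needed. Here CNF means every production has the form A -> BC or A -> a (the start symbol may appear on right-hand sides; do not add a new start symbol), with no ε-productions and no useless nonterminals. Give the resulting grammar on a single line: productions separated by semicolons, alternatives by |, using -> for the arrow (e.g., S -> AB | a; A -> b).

S -> e | AB; A -> e; B -> AN; C -> AN; N -> b | ZA; Z -> b | e | AC | NN

No ε-productions.
After unit-elimination: S -> e | eeN; N -> b | Ze; Z -> b | e | NN | eeN.
TERM: introduce A -> e and substitute in every rule of length ≥2.
BIN: S -> AAN becomes S -> AB, B -> AN; Z -> AAN becomes Z -> AC, C -> AN.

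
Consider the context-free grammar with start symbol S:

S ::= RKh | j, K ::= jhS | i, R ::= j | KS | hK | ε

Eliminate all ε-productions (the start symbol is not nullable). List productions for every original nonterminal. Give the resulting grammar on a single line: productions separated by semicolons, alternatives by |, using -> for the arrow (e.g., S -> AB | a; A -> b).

S -> j | Kh | RKh; K -> i | jhS; R -> j | KS | hK

Nullable set: {R}.
S -> RKh: R nullable, giving Kh | RKh.
Drop R -> ε.
Unchanged (no nullable symbols): S -> j; K -> i; K -> jhS; R -> KS; R -> hK; R -> j.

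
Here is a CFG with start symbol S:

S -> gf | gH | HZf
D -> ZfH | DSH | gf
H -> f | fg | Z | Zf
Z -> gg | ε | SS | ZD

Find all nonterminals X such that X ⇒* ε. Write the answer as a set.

Directly nullable (have an ε-rule): {Z}.
H is nullable via H -> Z (every symbol on the right is already known nullable).
Not nullable: D, S — each has a terminal in every rule's right-hand side or depends on a non-nullable symbol.

{H, Z}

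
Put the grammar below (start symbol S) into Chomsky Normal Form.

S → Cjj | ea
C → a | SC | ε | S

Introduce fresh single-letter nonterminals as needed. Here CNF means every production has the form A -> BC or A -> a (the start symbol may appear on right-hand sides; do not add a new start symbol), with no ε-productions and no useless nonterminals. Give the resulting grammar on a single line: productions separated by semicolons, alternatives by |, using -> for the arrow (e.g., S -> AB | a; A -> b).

S -> AA | BD | CF; A -> j; B -> e; C -> a | AA | BD | CE | SC; D -> a; E -> AA; F -> AA

Nullable: {C}; after ε-elimination: S -> ea | jj | Cjj; C -> S | a | SC.
After unit-elimination: S -> ea | jj | Cjj; C -> a | SC | ea | jj | Cjj.
TERM: introduce D -> a, B -> e, A -> j and substitute in every rule of length ≥2.
BIN: C -> CAA becomes C -> CE, E -> AA; S -> CAA becomes S -> CF, F -> AA.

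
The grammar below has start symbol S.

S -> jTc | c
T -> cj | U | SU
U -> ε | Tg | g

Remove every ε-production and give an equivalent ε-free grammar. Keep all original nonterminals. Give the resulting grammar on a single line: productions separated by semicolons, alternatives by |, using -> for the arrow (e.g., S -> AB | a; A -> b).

Nullable set: {T, U}.
S -> jTc: T nullable, giving jTc | jc.
T -> SU: U nullable, giving S | SU.
T -> U: U nullable, giving U.
Drop U -> ε.
U -> Tg: T nullable, giving Tg | g.
Unchanged (no nullable symbols): S -> c; T -> cj; U -> g.

S -> c | jc | jTc; T -> S | U | SU | cj; U -> g | Tg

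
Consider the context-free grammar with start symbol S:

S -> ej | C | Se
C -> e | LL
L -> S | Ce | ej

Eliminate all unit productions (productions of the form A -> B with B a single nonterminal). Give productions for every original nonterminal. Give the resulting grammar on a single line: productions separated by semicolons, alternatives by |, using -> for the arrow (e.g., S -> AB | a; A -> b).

S -> e | LL | Se | ej; C -> e | LL; L -> e | Ce | LL | Se | ej

Unit productions: L->S, S->C.
Unit pairs (A ⇒* B via units): (L,C), (L,S), (S,C).
S: inherits non-unit rules of {C, S} → LL | Se | e | ej.
C: inherits non-unit rules of {C} → LL | e.
L: inherits non-unit rules of {C, L, S} → Ce | LL | Se | e | ej.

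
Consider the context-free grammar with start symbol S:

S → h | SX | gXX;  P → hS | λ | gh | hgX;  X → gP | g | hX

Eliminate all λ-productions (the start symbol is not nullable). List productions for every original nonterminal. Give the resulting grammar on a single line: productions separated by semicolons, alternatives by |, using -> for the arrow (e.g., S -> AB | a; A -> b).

S -> h | SX | gXX; P -> gh | hS | hgX; X -> g | gP | hX

Nullable set: {P}.
Drop P -> λ.
X -> gP: P nullable, giving g | gP.
Unchanged (no nullable symbols): S -> SX; S -> gXX; S -> h; P -> gh; P -> hS; P -> hgX; X -> g; X -> hX.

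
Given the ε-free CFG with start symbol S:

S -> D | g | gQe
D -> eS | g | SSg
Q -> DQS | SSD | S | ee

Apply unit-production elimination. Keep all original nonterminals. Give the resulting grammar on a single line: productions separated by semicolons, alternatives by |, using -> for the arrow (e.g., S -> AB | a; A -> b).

Unit productions: Q->S, S->D.
Unit pairs (A ⇒* B via units): (Q,D), (Q,S), (S,D).
S: inherits non-unit rules of {D, S} → SSg | eS | g | gQe.
D: inherits non-unit rules of {D} → SSg | eS | g.
Q: inherits non-unit rules of {D, Q, S} → DQS | SSD | SSg | eS | ee | g | gQe.

S -> g | eS | SSg | gQe; D -> g | eS | SSg; Q -> g | eS | ee | DQS | SSD | SSg | gQe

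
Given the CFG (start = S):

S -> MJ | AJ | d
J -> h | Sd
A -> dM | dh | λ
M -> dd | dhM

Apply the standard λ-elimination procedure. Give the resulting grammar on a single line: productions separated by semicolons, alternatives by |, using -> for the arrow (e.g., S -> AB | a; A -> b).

S -> J | d | AJ | MJ; A -> dM | dh; J -> h | Sd; M -> dd | dhM

Nullable set: {A}.
S -> AJ: A nullable, giving AJ | J.
Drop A -> λ.
Unchanged (no nullable symbols): S -> MJ; S -> d; A -> dM; A -> dh; J -> Sd; J -> h; M -> dd; M -> dhM.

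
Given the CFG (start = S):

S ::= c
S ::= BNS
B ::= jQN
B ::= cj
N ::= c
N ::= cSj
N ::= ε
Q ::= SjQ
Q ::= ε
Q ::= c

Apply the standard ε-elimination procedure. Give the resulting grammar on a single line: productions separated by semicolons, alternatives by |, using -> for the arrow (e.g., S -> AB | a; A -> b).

Nullable set: {N, Q}.
S -> BNS: N nullable, giving BNS | BS.
B -> jQN: Q, N nullable, giving j | jN | jQ | jQN.
Drop N -> ε.
Drop Q -> ε.
Q -> SjQ: Q nullable, giving Sj | SjQ.
Unchanged (no nullable symbols): S -> c; B -> cj; N -> c; N -> cSj; Q -> c.

S -> c | BS | BNS; B -> j | cj | jN | jQ | jQN; N -> c | cSj; Q -> c | Sj | SjQ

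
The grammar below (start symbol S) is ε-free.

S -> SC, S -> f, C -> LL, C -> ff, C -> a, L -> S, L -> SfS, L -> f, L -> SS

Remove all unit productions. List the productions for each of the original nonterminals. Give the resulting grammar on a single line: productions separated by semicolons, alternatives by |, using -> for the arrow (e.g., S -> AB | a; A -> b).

Unit productions: L->S.
Unit pairs (A ⇒* B via units): (L,S).
S: inherits non-unit rules of {S} → SC | f.
C: inherits non-unit rules of {C} → LL | a | ff.
L: inherits non-unit rules of {L, S} → SC | SS | SfS | f.

S -> f | SC; C -> a | LL | ff; L -> f | SC | SS | SfS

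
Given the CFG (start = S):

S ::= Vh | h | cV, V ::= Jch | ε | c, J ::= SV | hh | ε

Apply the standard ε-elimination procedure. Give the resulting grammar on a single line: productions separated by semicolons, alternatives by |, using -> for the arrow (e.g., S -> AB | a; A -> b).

S -> c | h | Vh | cV; J -> S | SV | hh; V -> c | ch | Jch

Nullable set: {J, V}.
S -> Vh: V nullable, giving Vh | h.
S -> cV: V nullable, giving c | cV.
Drop J -> ε.
J -> SV: V nullable, giving S | SV.
Drop V -> ε.
V -> Jch: J nullable, giving Jch | ch.
Unchanged (no nullable symbols): S -> h; J -> hh; V -> c.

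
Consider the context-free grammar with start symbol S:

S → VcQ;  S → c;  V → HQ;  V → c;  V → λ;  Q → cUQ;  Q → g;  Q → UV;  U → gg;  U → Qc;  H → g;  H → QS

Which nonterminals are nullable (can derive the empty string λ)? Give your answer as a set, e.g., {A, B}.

{V}

Directly nullable (have an ε-rule): {V}.
Not nullable: H, Q, S, U — each has a terminal in every rule's right-hand side or depends on a non-nullable symbol.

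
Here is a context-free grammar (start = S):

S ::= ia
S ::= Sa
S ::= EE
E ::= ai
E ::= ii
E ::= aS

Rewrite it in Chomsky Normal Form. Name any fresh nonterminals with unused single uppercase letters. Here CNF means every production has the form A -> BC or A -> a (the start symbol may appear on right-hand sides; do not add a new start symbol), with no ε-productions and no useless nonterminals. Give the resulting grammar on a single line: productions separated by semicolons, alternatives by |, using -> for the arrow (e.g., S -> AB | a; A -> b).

No ε-productions.
No unit productions to eliminate.
TERM: introduce A -> a, B -> i and substitute in every rule of length ≥2.

S -> BA | EE | SA; A -> a; B -> i; E -> AB | AS | BB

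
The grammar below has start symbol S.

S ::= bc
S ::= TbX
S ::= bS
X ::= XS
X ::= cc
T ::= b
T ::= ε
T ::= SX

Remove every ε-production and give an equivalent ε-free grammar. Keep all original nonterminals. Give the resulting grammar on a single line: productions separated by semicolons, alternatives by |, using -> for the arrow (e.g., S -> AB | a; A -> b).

Nullable set: {T}.
S -> TbX: T nullable, giving TbX | bX.
Drop T -> ε.
Unchanged (no nullable symbols): S -> bS; S -> bc; T -> SX; T -> b; X -> XS; X -> cc.

S -> bS | bX | bc | TbX; T -> b | SX; X -> XS | cc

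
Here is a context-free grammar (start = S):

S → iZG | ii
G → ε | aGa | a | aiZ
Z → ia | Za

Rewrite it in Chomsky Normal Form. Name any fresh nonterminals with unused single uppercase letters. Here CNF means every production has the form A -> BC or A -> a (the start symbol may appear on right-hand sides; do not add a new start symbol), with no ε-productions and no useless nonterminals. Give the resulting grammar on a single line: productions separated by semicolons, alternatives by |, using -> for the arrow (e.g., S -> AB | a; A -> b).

S -> BB | BE | BZ; A -> a; B -> i; C -> BZ; D -> GA; E -> ZG; G -> a | AA | AC | AD; Z -> BA | ZA

Nullable: {G}; after ε-elimination: S -> iZ | ii | iZG; G -> a | aa | aGa | aiZ; Z -> Za | ia.
No unit productions to eliminate.
TERM: introduce A -> a, B -> i and substitute in every rule of length ≥2.
BIN: G -> ABZ becomes G -> AC, C -> BZ; G -> AGA becomes G -> AD, D -> GA; S -> BZG becomes S -> BE, E -> ZG.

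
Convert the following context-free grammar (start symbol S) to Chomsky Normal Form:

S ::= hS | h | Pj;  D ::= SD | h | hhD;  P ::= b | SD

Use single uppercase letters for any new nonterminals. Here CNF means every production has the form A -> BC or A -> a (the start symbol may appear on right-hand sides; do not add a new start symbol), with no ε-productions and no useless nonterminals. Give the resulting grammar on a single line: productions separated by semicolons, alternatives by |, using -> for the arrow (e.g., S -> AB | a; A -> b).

No ε-productions.
No unit productions to eliminate.
TERM: introduce A -> h, B -> j and substitute in every rule of length ≥2.
BIN: D -> AAD becomes D -> AC, C -> AD.

S -> h | AS | PB; A -> h; B -> j; C -> AD; D -> h | AC | SD; P -> b | SD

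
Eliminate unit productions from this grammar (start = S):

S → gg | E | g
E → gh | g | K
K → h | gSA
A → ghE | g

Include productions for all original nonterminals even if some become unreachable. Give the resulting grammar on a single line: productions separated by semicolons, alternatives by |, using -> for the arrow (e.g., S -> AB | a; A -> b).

Unit productions: E->K, S->E.
Unit pairs (A ⇒* B via units): (E,K), (S,E), (S,K).
S: inherits non-unit rules of {E, K, S} → g | gSA | gg | gh | h.
A: inherits non-unit rules of {A} → g | ghE.
E: inherits non-unit rules of {E, K} → g | gSA | gh | h.
K: inherits non-unit rules of {K} → gSA | h.

S -> g | h | gg | gh | gSA; A -> g | ghE; E -> g | h | gh | gSA; K -> h | gSA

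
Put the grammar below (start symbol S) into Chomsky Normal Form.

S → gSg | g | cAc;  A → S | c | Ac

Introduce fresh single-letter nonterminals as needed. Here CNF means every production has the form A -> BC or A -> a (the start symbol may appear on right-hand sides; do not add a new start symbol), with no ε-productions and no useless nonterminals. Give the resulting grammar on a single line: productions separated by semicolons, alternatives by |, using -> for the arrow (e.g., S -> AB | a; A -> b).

No ε-productions.
After unit-elimination: S -> g | cAc | gSg; A -> c | g | Ac | cAc | gSg.
TERM: introduce B -> c, C -> g and substitute in every rule of length ≥2.
BIN: A -> BAB becomes A -> BD, D -> AB; A -> CSC becomes A -> CE, E -> SC; S -> BAB becomes S -> BF, F -> AB; S -> CSC becomes S -> CG, G -> SC.

S -> g | BF | CG; A -> c | g | AB | BD | CE; B -> c; C -> g; D -> AB; E -> SC; F -> AB; G -> SC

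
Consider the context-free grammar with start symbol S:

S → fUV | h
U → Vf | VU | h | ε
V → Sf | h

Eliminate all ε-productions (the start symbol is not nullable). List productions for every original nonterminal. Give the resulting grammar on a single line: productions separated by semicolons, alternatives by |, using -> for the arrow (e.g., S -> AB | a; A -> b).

S -> h | fV | fUV; U -> V | h | VU | Vf; V -> h | Sf

Nullable set: {U}.
S -> fUV: U nullable, giving fUV | fV.
Drop U -> ε.
U -> VU: U nullable, giving V | VU.
Unchanged (no nullable symbols): S -> h; U -> Vf; U -> h; V -> Sf; V -> h.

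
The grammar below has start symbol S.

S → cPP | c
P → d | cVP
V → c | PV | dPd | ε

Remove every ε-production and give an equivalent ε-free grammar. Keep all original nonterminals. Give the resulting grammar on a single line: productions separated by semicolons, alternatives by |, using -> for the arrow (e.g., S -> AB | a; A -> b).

S -> c | cPP; P -> d | cP | cVP; V -> P | c | PV | dPd

Nullable set: {V}.
P -> cVP: V nullable, giving cP | cVP.
Drop V -> ε.
V -> PV: V nullable, giving P | PV.
Unchanged (no nullable symbols): S -> c; S -> cPP; P -> d; V -> c; V -> dPd.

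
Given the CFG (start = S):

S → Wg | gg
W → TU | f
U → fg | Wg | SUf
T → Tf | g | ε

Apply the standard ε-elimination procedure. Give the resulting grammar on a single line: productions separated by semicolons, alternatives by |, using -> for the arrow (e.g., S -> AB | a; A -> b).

Nullable set: {T}.
Drop T -> ε.
T -> Tf: T nullable, giving Tf | f.
W -> TU: T nullable, giving TU | U.
Unchanged (no nullable symbols): S -> Wg; S -> gg; T -> g; U -> SUf; U -> Wg; U -> fg; W -> f.

S -> Wg | gg; T -> f | g | Tf; U -> Wg | fg | SUf; W -> U | f | TU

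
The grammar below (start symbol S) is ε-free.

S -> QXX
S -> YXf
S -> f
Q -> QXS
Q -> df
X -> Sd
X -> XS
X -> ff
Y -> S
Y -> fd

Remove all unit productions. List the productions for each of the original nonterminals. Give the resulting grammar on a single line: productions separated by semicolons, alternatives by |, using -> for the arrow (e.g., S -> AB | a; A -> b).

Unit productions: Y->S.
Unit pairs (A ⇒* B via units): (Y,S).
S: inherits non-unit rules of {S} → QXX | YXf | f.
Q: inherits non-unit rules of {Q} → QXS | df.
X: inherits non-unit rules of {X} → Sd | XS | ff.
Y: inherits non-unit rules of {S, Y} → QXX | YXf | f | fd.

S -> f | QXX | YXf; Q -> df | QXS; X -> Sd | XS | ff; Y -> f | fd | QXX | YXf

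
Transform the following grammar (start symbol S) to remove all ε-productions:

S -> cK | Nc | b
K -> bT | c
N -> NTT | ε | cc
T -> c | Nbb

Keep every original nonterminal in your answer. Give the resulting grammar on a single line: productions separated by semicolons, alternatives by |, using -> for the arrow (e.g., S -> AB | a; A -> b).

S -> b | c | Nc | cK; K -> c | bT; N -> TT | cc | NTT; T -> c | bb | Nbb

Nullable set: {N}.
S -> Nc: N nullable, giving Nc | c.
Drop N -> ε.
N -> NTT: N nullable, giving NTT | TT.
T -> Nbb: N nullable, giving Nbb | bb.
Unchanged (no nullable symbols): S -> b; S -> cK; K -> bT; K -> c; N -> cc; T -> c.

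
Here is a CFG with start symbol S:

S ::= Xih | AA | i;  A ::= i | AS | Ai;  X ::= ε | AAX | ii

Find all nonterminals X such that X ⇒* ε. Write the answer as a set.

{X}

Directly nullable (have an ε-rule): {X}.
Not nullable: A, S — each has a terminal in every rule's right-hand side or depends on a non-nullable symbol.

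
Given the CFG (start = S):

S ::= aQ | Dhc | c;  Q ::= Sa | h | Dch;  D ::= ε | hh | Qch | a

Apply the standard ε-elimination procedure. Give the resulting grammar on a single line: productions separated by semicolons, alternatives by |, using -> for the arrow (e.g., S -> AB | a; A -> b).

Nullable set: {D}.
S -> Dhc: D nullable, giving Dhc | hc.
Drop D -> ε.
Q -> Dch: D nullable, giving Dch | ch.
Unchanged (no nullable symbols): S -> aQ; S -> c; D -> Qch; D -> a; D -> hh; Q -> Sa; Q -> h.

S -> c | aQ | hc | Dhc; D -> a | hh | Qch; Q -> h | Sa | ch | Dch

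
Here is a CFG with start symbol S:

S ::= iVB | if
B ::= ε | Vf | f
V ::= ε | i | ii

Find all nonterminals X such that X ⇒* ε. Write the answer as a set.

Directly nullable (have an ε-rule): {B, V}.
Not nullable: S — each has a terminal in every rule's right-hand side or depends on a non-nullable symbol.

{B, V}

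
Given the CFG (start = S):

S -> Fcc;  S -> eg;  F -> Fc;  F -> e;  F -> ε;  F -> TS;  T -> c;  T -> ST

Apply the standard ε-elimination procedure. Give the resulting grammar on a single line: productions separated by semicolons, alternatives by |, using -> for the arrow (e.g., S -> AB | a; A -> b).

Nullable set: {F}.
S -> Fcc: F nullable, giving Fcc | cc.
Drop F -> ε.
F -> Fc: F nullable, giving Fc | c.
Unchanged (no nullable symbols): S -> eg; F -> TS; F -> e; T -> ST; T -> c.

S -> cc | eg | Fcc; F -> c | e | Fc | TS; T -> c | ST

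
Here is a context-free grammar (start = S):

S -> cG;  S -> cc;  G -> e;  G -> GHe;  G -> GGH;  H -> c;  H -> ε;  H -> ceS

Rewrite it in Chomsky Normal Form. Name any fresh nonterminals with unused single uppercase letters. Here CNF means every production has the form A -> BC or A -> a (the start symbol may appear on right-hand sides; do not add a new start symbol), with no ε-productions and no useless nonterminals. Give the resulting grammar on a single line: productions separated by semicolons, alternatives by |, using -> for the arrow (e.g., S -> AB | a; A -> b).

Nullable: {H}; after ε-elimination: S -> cG | cc; G -> e | GG | Ge | GGH | GHe; H -> c | ceS.
No unit productions to eliminate.
TERM: introduce B -> c, A -> e and substitute in every rule of length ≥2.
BIN: G -> GGH becomes G -> GC, C -> GH; G -> GHA becomes G -> GD, D -> HA; H -> BAS becomes H -> BE, E -> AS.

S -> BB | BG; A -> e; B -> c; C -> GH; D -> HA; E -> AS; G -> e | GA | GC | GD | GG; H -> c | BE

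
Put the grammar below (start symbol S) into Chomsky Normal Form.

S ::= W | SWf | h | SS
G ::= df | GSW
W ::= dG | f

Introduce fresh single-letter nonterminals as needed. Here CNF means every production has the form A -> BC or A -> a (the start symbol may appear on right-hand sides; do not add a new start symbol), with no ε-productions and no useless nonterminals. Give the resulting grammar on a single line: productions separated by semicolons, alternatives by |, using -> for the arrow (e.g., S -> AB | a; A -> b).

S -> f | h | AG | SD | SS; A -> d; B -> f; C -> SW; D -> WB; G -> AB | GC; W -> f | AG

No ε-productions.
After unit-elimination: S -> f | h | SS | dG | SWf; G -> df | GSW; W -> f | dG.
TERM: introduce A -> d, B -> f and substitute in every rule of length ≥2.
BIN: G -> GSW becomes G -> GC, C -> SW; S -> SWB becomes S -> SD, D -> WB.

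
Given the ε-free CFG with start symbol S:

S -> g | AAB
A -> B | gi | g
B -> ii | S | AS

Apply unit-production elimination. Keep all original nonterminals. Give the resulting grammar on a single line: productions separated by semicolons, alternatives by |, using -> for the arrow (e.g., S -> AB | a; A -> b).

S -> g | AAB; A -> g | AS | gi | ii | AAB; B -> g | AS | ii | AAB

Unit productions: A->B, B->S.
Unit pairs (A ⇒* B via units): (A,B), (A,S), (B,S).
S: inherits non-unit rules of {S} → AAB | g.
A: inherits non-unit rules of {A, B, S} → AAB | AS | g | gi | ii.
B: inherits non-unit rules of {B, S} → AAB | AS | g | ii.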